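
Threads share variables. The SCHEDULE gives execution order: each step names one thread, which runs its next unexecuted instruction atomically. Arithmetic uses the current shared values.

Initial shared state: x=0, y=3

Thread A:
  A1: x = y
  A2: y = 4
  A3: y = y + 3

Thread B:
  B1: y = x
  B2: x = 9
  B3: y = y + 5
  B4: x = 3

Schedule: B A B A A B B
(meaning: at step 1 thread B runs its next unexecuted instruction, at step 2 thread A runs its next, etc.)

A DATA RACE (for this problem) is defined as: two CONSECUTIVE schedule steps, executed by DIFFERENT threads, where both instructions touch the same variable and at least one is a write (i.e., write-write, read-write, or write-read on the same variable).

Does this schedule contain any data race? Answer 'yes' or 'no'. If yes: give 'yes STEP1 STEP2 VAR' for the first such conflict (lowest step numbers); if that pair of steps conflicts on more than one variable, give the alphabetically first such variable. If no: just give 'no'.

Steps 1,2: B(y = x) vs A(x = y). RACE on x (R-W), y (W-R). Multiple vars; alphabetically first is x.
Steps 2,3: A(x = y) vs B(x = 9). RACE on x (W-W).
Steps 3,4: B(r=-,w=x) vs A(r=-,w=y). No conflict.
Steps 4,5: same thread (A). No race.
Steps 5,6: A(y = y + 3) vs B(y = y + 5). RACE on y (W-W).
Steps 6,7: same thread (B). No race.
First conflict at steps 1,2.

Answer: yes 1 2 x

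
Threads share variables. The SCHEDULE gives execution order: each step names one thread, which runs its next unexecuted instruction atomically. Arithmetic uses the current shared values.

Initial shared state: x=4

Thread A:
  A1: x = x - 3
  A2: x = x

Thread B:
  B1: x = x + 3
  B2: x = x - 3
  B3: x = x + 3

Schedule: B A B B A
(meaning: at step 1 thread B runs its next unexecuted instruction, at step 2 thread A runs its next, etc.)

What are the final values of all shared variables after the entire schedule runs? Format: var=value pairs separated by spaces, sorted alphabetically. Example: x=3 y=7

Answer: x=4

Derivation:
Step 1: thread B executes B1 (x = x + 3). Shared: x=7. PCs: A@0 B@1
Step 2: thread A executes A1 (x = x - 3). Shared: x=4. PCs: A@1 B@1
Step 3: thread B executes B2 (x = x - 3). Shared: x=1. PCs: A@1 B@2
Step 4: thread B executes B3 (x = x + 3). Shared: x=4. PCs: A@1 B@3
Step 5: thread A executes A2 (x = x). Shared: x=4. PCs: A@2 B@3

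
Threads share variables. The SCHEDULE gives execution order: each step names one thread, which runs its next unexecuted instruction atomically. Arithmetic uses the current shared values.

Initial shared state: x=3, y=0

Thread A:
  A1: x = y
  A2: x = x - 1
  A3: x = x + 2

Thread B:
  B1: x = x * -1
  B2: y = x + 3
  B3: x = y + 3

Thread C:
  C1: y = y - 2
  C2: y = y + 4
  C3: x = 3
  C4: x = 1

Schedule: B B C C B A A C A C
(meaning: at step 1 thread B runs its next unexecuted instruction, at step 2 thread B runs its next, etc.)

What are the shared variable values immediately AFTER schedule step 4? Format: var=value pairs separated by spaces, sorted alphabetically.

Answer: x=-3 y=2

Derivation:
Step 1: thread B executes B1 (x = x * -1). Shared: x=-3 y=0. PCs: A@0 B@1 C@0
Step 2: thread B executes B2 (y = x + 3). Shared: x=-3 y=0. PCs: A@0 B@2 C@0
Step 3: thread C executes C1 (y = y - 2). Shared: x=-3 y=-2. PCs: A@0 B@2 C@1
Step 4: thread C executes C2 (y = y + 4). Shared: x=-3 y=2. PCs: A@0 B@2 C@2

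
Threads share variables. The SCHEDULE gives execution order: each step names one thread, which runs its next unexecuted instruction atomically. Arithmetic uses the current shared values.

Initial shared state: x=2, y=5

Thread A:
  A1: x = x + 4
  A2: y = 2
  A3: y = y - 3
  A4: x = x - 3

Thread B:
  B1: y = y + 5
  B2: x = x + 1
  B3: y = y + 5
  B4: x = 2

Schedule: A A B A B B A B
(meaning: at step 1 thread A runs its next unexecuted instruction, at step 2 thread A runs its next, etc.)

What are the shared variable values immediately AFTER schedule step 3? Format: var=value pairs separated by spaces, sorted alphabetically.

Answer: x=6 y=7

Derivation:
Step 1: thread A executes A1 (x = x + 4). Shared: x=6 y=5. PCs: A@1 B@0
Step 2: thread A executes A2 (y = 2). Shared: x=6 y=2. PCs: A@2 B@0
Step 3: thread B executes B1 (y = y + 5). Shared: x=6 y=7. PCs: A@2 B@1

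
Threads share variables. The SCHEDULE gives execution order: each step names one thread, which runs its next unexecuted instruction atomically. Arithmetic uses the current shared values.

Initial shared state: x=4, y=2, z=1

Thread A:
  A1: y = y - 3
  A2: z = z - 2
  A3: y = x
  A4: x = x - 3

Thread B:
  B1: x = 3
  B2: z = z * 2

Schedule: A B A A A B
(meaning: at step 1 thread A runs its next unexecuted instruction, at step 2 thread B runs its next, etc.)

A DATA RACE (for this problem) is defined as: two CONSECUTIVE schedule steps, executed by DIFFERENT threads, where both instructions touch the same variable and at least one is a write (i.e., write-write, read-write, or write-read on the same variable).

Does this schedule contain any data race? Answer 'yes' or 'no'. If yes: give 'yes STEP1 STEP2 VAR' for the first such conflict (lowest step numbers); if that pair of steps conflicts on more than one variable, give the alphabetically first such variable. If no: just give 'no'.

Answer: no

Derivation:
Steps 1,2: A(r=y,w=y) vs B(r=-,w=x). No conflict.
Steps 2,3: B(r=-,w=x) vs A(r=z,w=z). No conflict.
Steps 3,4: same thread (A). No race.
Steps 4,5: same thread (A). No race.
Steps 5,6: A(r=x,w=x) vs B(r=z,w=z). No conflict.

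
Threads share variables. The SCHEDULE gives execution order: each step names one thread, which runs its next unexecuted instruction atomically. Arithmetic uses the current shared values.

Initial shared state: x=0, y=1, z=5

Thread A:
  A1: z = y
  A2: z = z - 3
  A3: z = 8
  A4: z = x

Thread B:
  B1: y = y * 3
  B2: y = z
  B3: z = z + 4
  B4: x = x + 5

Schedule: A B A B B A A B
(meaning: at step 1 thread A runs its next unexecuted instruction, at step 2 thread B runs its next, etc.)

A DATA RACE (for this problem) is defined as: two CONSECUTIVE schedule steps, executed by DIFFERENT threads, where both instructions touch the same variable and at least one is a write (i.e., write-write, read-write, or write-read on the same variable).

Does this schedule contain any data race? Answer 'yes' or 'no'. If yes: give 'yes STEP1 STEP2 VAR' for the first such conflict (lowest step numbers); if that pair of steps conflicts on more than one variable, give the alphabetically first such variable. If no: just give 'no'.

Steps 1,2: A(z = y) vs B(y = y * 3). RACE on y (R-W).
Steps 2,3: B(r=y,w=y) vs A(r=z,w=z). No conflict.
Steps 3,4: A(z = z - 3) vs B(y = z). RACE on z (W-R).
Steps 4,5: same thread (B). No race.
Steps 5,6: B(z = z + 4) vs A(z = 8). RACE on z (W-W).
Steps 6,7: same thread (A). No race.
Steps 7,8: A(z = x) vs B(x = x + 5). RACE on x (R-W).
First conflict at steps 1,2.

Answer: yes 1 2 y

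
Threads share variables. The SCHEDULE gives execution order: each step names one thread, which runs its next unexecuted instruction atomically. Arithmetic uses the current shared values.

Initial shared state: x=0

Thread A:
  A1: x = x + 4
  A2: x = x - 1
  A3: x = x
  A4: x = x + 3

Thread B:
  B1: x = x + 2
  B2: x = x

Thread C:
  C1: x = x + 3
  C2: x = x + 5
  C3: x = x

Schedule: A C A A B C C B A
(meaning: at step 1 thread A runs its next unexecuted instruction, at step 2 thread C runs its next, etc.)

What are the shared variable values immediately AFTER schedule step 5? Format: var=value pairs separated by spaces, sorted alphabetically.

Step 1: thread A executes A1 (x = x + 4). Shared: x=4. PCs: A@1 B@0 C@0
Step 2: thread C executes C1 (x = x + 3). Shared: x=7. PCs: A@1 B@0 C@1
Step 3: thread A executes A2 (x = x - 1). Shared: x=6. PCs: A@2 B@0 C@1
Step 4: thread A executes A3 (x = x). Shared: x=6. PCs: A@3 B@0 C@1
Step 5: thread B executes B1 (x = x + 2). Shared: x=8. PCs: A@3 B@1 C@1

Answer: x=8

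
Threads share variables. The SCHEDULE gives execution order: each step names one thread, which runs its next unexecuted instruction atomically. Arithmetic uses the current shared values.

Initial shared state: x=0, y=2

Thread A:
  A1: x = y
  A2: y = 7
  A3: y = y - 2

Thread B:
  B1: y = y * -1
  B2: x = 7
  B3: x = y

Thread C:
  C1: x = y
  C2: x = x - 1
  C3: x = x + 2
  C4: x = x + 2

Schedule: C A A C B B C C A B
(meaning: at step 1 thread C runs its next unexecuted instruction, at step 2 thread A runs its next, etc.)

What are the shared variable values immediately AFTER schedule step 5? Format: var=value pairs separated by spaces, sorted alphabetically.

Answer: x=1 y=-7

Derivation:
Step 1: thread C executes C1 (x = y). Shared: x=2 y=2. PCs: A@0 B@0 C@1
Step 2: thread A executes A1 (x = y). Shared: x=2 y=2. PCs: A@1 B@0 C@1
Step 3: thread A executes A2 (y = 7). Shared: x=2 y=7. PCs: A@2 B@0 C@1
Step 4: thread C executes C2 (x = x - 1). Shared: x=1 y=7. PCs: A@2 B@0 C@2
Step 5: thread B executes B1 (y = y * -1). Shared: x=1 y=-7. PCs: A@2 B@1 C@2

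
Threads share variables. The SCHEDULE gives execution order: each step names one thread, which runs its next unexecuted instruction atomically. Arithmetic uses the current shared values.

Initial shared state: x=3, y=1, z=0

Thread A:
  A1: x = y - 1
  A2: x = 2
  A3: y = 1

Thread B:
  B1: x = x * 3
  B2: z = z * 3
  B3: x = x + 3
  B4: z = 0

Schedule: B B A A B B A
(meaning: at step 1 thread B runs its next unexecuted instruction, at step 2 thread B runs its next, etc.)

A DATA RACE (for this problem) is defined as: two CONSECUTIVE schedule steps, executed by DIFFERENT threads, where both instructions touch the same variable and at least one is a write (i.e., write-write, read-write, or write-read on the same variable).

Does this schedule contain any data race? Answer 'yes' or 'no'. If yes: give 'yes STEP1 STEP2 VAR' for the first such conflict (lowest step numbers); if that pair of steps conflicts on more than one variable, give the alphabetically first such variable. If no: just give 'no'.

Steps 1,2: same thread (B). No race.
Steps 2,3: B(r=z,w=z) vs A(r=y,w=x). No conflict.
Steps 3,4: same thread (A). No race.
Steps 4,5: A(x = 2) vs B(x = x + 3). RACE on x (W-W).
Steps 5,6: same thread (B). No race.
Steps 6,7: B(r=-,w=z) vs A(r=-,w=y). No conflict.
First conflict at steps 4,5.

Answer: yes 4 5 x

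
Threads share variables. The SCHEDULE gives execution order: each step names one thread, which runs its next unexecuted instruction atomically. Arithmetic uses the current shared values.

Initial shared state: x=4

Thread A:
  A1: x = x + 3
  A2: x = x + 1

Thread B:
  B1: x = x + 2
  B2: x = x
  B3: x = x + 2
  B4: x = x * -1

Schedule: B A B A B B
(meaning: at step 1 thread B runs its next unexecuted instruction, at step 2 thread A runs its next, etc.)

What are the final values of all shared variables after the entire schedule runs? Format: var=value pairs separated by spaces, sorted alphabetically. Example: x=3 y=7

Step 1: thread B executes B1 (x = x + 2). Shared: x=6. PCs: A@0 B@1
Step 2: thread A executes A1 (x = x + 3). Shared: x=9. PCs: A@1 B@1
Step 3: thread B executes B2 (x = x). Shared: x=9. PCs: A@1 B@2
Step 4: thread A executes A2 (x = x + 1). Shared: x=10. PCs: A@2 B@2
Step 5: thread B executes B3 (x = x + 2). Shared: x=12. PCs: A@2 B@3
Step 6: thread B executes B4 (x = x * -1). Shared: x=-12. PCs: A@2 B@4

Answer: x=-12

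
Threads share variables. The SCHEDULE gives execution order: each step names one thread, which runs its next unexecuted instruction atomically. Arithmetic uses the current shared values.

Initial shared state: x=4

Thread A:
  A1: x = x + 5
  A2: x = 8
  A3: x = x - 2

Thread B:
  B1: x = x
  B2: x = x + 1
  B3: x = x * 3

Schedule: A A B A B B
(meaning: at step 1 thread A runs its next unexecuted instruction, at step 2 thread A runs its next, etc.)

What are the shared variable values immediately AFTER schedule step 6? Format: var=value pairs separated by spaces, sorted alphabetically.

Step 1: thread A executes A1 (x = x + 5). Shared: x=9. PCs: A@1 B@0
Step 2: thread A executes A2 (x = 8). Shared: x=8. PCs: A@2 B@0
Step 3: thread B executes B1 (x = x). Shared: x=8. PCs: A@2 B@1
Step 4: thread A executes A3 (x = x - 2). Shared: x=6. PCs: A@3 B@1
Step 5: thread B executes B2 (x = x + 1). Shared: x=7. PCs: A@3 B@2
Step 6: thread B executes B3 (x = x * 3). Shared: x=21. PCs: A@3 B@3

Answer: x=21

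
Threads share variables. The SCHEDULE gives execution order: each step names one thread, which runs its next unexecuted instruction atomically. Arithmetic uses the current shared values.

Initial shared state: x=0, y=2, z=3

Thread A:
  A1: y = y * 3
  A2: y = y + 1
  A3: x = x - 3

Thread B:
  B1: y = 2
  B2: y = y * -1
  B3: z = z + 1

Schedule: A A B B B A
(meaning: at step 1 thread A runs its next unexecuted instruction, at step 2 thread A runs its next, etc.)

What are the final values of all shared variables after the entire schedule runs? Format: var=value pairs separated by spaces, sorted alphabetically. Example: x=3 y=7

Answer: x=-3 y=-2 z=4

Derivation:
Step 1: thread A executes A1 (y = y * 3). Shared: x=0 y=6 z=3. PCs: A@1 B@0
Step 2: thread A executes A2 (y = y + 1). Shared: x=0 y=7 z=3. PCs: A@2 B@0
Step 3: thread B executes B1 (y = 2). Shared: x=0 y=2 z=3. PCs: A@2 B@1
Step 4: thread B executes B2 (y = y * -1). Shared: x=0 y=-2 z=3. PCs: A@2 B@2
Step 5: thread B executes B3 (z = z + 1). Shared: x=0 y=-2 z=4. PCs: A@2 B@3
Step 6: thread A executes A3 (x = x - 3). Shared: x=-3 y=-2 z=4. PCs: A@3 B@3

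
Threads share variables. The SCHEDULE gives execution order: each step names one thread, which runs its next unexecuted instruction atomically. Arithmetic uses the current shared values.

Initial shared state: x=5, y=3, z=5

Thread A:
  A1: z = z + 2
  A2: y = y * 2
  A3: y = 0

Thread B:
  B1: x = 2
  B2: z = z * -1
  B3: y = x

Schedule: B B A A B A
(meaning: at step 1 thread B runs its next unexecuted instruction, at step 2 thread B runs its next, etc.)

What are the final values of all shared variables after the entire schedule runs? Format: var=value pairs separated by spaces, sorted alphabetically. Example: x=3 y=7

Step 1: thread B executes B1 (x = 2). Shared: x=2 y=3 z=5. PCs: A@0 B@1
Step 2: thread B executes B2 (z = z * -1). Shared: x=2 y=3 z=-5. PCs: A@0 B@2
Step 3: thread A executes A1 (z = z + 2). Shared: x=2 y=3 z=-3. PCs: A@1 B@2
Step 4: thread A executes A2 (y = y * 2). Shared: x=2 y=6 z=-3. PCs: A@2 B@2
Step 5: thread B executes B3 (y = x). Shared: x=2 y=2 z=-3. PCs: A@2 B@3
Step 6: thread A executes A3 (y = 0). Shared: x=2 y=0 z=-3. PCs: A@3 B@3

Answer: x=2 y=0 z=-3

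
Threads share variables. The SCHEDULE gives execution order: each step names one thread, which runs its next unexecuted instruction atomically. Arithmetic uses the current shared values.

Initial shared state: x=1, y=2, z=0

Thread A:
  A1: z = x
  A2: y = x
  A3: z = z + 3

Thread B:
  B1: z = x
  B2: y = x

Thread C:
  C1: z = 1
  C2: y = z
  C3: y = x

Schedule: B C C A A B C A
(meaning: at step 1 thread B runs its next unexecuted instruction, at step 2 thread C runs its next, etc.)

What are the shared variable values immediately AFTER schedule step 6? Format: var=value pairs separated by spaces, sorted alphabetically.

Answer: x=1 y=1 z=1

Derivation:
Step 1: thread B executes B1 (z = x). Shared: x=1 y=2 z=1. PCs: A@0 B@1 C@0
Step 2: thread C executes C1 (z = 1). Shared: x=1 y=2 z=1. PCs: A@0 B@1 C@1
Step 3: thread C executes C2 (y = z). Shared: x=1 y=1 z=1. PCs: A@0 B@1 C@2
Step 4: thread A executes A1 (z = x). Shared: x=1 y=1 z=1. PCs: A@1 B@1 C@2
Step 5: thread A executes A2 (y = x). Shared: x=1 y=1 z=1. PCs: A@2 B@1 C@2
Step 6: thread B executes B2 (y = x). Shared: x=1 y=1 z=1. PCs: A@2 B@2 C@2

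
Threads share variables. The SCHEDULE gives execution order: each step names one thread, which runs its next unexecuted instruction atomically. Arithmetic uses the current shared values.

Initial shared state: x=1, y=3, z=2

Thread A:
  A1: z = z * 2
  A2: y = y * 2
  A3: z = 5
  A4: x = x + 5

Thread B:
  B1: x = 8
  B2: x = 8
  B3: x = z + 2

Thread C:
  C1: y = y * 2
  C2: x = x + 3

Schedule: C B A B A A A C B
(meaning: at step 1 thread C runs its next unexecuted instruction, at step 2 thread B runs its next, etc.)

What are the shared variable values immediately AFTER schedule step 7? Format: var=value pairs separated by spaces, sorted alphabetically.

Answer: x=13 y=12 z=5

Derivation:
Step 1: thread C executes C1 (y = y * 2). Shared: x=1 y=6 z=2. PCs: A@0 B@0 C@1
Step 2: thread B executes B1 (x = 8). Shared: x=8 y=6 z=2. PCs: A@0 B@1 C@1
Step 3: thread A executes A1 (z = z * 2). Shared: x=8 y=6 z=4. PCs: A@1 B@1 C@1
Step 4: thread B executes B2 (x = 8). Shared: x=8 y=6 z=4. PCs: A@1 B@2 C@1
Step 5: thread A executes A2 (y = y * 2). Shared: x=8 y=12 z=4. PCs: A@2 B@2 C@1
Step 6: thread A executes A3 (z = 5). Shared: x=8 y=12 z=5. PCs: A@3 B@2 C@1
Step 7: thread A executes A4 (x = x + 5). Shared: x=13 y=12 z=5. PCs: A@4 B@2 C@1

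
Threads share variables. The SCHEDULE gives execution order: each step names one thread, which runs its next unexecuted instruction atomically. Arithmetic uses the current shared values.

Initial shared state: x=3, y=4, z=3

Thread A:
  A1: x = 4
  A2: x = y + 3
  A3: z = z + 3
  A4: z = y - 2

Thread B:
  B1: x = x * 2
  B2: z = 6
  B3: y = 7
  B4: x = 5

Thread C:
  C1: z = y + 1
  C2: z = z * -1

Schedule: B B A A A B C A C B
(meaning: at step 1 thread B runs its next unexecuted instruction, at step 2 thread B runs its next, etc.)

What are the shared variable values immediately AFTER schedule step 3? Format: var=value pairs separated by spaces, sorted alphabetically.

Step 1: thread B executes B1 (x = x * 2). Shared: x=6 y=4 z=3. PCs: A@0 B@1 C@0
Step 2: thread B executes B2 (z = 6). Shared: x=6 y=4 z=6. PCs: A@0 B@2 C@0
Step 3: thread A executes A1 (x = 4). Shared: x=4 y=4 z=6. PCs: A@1 B@2 C@0

Answer: x=4 y=4 z=6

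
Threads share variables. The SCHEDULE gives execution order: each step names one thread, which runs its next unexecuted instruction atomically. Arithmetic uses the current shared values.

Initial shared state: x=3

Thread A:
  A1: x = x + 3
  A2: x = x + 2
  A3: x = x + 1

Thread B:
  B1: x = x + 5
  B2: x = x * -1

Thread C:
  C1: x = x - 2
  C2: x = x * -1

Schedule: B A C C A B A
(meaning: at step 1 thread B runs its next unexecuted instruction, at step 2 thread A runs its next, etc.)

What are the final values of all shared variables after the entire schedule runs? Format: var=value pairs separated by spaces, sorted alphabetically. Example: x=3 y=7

Answer: x=8

Derivation:
Step 1: thread B executes B1 (x = x + 5). Shared: x=8. PCs: A@0 B@1 C@0
Step 2: thread A executes A1 (x = x + 3). Shared: x=11. PCs: A@1 B@1 C@0
Step 3: thread C executes C1 (x = x - 2). Shared: x=9. PCs: A@1 B@1 C@1
Step 4: thread C executes C2 (x = x * -1). Shared: x=-9. PCs: A@1 B@1 C@2
Step 5: thread A executes A2 (x = x + 2). Shared: x=-7. PCs: A@2 B@1 C@2
Step 6: thread B executes B2 (x = x * -1). Shared: x=7. PCs: A@2 B@2 C@2
Step 7: thread A executes A3 (x = x + 1). Shared: x=8. PCs: A@3 B@2 C@2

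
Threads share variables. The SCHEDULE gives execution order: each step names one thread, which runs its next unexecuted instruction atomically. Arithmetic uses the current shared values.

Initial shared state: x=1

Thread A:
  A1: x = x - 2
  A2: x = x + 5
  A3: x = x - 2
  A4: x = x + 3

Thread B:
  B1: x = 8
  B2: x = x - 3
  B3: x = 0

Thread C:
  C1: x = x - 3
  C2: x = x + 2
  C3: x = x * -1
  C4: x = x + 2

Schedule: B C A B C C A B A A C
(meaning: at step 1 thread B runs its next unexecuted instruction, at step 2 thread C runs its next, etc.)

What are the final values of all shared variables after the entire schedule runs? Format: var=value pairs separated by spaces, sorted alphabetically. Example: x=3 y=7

Step 1: thread B executes B1 (x = 8). Shared: x=8. PCs: A@0 B@1 C@0
Step 2: thread C executes C1 (x = x - 3). Shared: x=5. PCs: A@0 B@1 C@1
Step 3: thread A executes A1 (x = x - 2). Shared: x=3. PCs: A@1 B@1 C@1
Step 4: thread B executes B2 (x = x - 3). Shared: x=0. PCs: A@1 B@2 C@1
Step 5: thread C executes C2 (x = x + 2). Shared: x=2. PCs: A@1 B@2 C@2
Step 6: thread C executes C3 (x = x * -1). Shared: x=-2. PCs: A@1 B@2 C@3
Step 7: thread A executes A2 (x = x + 5). Shared: x=3. PCs: A@2 B@2 C@3
Step 8: thread B executes B3 (x = 0). Shared: x=0. PCs: A@2 B@3 C@3
Step 9: thread A executes A3 (x = x - 2). Shared: x=-2. PCs: A@3 B@3 C@3
Step 10: thread A executes A4 (x = x + 3). Shared: x=1. PCs: A@4 B@3 C@3
Step 11: thread C executes C4 (x = x + 2). Shared: x=3. PCs: A@4 B@3 C@4

Answer: x=3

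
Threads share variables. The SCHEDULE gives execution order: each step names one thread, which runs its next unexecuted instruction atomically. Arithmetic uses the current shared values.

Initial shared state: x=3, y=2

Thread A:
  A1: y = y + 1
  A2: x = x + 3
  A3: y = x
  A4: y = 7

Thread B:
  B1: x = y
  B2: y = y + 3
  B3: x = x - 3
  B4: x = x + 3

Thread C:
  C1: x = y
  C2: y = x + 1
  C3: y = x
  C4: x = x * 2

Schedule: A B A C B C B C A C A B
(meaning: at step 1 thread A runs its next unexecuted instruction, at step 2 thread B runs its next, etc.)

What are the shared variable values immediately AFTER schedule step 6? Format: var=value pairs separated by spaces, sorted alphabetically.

Step 1: thread A executes A1 (y = y + 1). Shared: x=3 y=3. PCs: A@1 B@0 C@0
Step 2: thread B executes B1 (x = y). Shared: x=3 y=3. PCs: A@1 B@1 C@0
Step 3: thread A executes A2 (x = x + 3). Shared: x=6 y=3. PCs: A@2 B@1 C@0
Step 4: thread C executes C1 (x = y). Shared: x=3 y=3. PCs: A@2 B@1 C@1
Step 5: thread B executes B2 (y = y + 3). Shared: x=3 y=6. PCs: A@2 B@2 C@1
Step 6: thread C executes C2 (y = x + 1). Shared: x=3 y=4. PCs: A@2 B@2 C@2

Answer: x=3 y=4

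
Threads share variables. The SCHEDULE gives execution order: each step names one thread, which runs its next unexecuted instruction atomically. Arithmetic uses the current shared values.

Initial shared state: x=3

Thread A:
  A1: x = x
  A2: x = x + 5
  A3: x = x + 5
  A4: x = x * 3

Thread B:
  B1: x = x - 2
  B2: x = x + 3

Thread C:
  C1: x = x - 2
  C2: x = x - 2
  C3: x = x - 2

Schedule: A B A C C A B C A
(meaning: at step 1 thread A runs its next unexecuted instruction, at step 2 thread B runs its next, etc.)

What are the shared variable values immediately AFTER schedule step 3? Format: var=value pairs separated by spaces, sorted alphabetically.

Answer: x=6

Derivation:
Step 1: thread A executes A1 (x = x). Shared: x=3. PCs: A@1 B@0 C@0
Step 2: thread B executes B1 (x = x - 2). Shared: x=1. PCs: A@1 B@1 C@0
Step 3: thread A executes A2 (x = x + 5). Shared: x=6. PCs: A@2 B@1 C@0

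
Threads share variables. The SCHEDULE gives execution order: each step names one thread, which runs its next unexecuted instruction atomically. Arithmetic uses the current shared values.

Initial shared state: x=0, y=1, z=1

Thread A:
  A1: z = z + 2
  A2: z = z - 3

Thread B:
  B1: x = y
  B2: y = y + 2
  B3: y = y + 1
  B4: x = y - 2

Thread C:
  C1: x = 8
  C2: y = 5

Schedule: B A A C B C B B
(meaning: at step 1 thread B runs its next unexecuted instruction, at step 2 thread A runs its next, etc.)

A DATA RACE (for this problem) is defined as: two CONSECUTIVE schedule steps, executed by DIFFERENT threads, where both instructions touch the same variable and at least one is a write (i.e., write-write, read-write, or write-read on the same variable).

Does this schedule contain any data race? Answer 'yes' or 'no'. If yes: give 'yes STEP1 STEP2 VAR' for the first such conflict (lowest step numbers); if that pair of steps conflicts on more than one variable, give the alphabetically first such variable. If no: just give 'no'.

Steps 1,2: B(r=y,w=x) vs A(r=z,w=z). No conflict.
Steps 2,3: same thread (A). No race.
Steps 3,4: A(r=z,w=z) vs C(r=-,w=x). No conflict.
Steps 4,5: C(r=-,w=x) vs B(r=y,w=y). No conflict.
Steps 5,6: B(y = y + 2) vs C(y = 5). RACE on y (W-W).
Steps 6,7: C(y = 5) vs B(y = y + 1). RACE on y (W-W).
Steps 7,8: same thread (B). No race.
First conflict at steps 5,6.

Answer: yes 5 6 y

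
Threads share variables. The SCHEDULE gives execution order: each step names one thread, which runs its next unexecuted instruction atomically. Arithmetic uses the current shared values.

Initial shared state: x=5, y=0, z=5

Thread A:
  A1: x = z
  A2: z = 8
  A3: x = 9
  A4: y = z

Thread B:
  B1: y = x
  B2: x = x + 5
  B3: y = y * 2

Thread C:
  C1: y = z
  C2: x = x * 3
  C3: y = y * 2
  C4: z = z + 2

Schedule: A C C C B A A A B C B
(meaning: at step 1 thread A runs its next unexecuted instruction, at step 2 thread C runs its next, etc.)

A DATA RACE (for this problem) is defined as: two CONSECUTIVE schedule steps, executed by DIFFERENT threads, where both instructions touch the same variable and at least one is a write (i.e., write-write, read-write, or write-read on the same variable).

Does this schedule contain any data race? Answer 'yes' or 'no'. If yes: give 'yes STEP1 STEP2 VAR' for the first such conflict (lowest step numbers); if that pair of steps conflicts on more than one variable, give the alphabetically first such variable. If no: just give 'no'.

Answer: yes 4 5 y

Derivation:
Steps 1,2: A(r=z,w=x) vs C(r=z,w=y). No conflict.
Steps 2,3: same thread (C). No race.
Steps 3,4: same thread (C). No race.
Steps 4,5: C(y = y * 2) vs B(y = x). RACE on y (W-W).
Steps 5,6: B(r=x,w=y) vs A(r=-,w=z). No conflict.
Steps 6,7: same thread (A). No race.
Steps 7,8: same thread (A). No race.
Steps 8,9: A(r=z,w=y) vs B(r=x,w=x). No conflict.
Steps 9,10: B(r=x,w=x) vs C(r=z,w=z). No conflict.
Steps 10,11: C(r=z,w=z) vs B(r=y,w=y). No conflict.
First conflict at steps 4,5.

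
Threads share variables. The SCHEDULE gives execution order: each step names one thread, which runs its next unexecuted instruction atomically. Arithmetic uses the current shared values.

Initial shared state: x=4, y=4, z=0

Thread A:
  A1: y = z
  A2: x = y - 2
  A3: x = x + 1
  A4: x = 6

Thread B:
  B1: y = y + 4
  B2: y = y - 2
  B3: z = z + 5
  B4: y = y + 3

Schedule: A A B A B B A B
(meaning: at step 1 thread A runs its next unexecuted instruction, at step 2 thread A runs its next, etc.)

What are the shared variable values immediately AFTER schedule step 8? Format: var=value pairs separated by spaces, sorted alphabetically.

Answer: x=6 y=5 z=5

Derivation:
Step 1: thread A executes A1 (y = z). Shared: x=4 y=0 z=0. PCs: A@1 B@0
Step 2: thread A executes A2 (x = y - 2). Shared: x=-2 y=0 z=0. PCs: A@2 B@0
Step 3: thread B executes B1 (y = y + 4). Shared: x=-2 y=4 z=0. PCs: A@2 B@1
Step 4: thread A executes A3 (x = x + 1). Shared: x=-1 y=4 z=0. PCs: A@3 B@1
Step 5: thread B executes B2 (y = y - 2). Shared: x=-1 y=2 z=0. PCs: A@3 B@2
Step 6: thread B executes B3 (z = z + 5). Shared: x=-1 y=2 z=5. PCs: A@3 B@3
Step 7: thread A executes A4 (x = 6). Shared: x=6 y=2 z=5. PCs: A@4 B@3
Step 8: thread B executes B4 (y = y + 3). Shared: x=6 y=5 z=5. PCs: A@4 B@4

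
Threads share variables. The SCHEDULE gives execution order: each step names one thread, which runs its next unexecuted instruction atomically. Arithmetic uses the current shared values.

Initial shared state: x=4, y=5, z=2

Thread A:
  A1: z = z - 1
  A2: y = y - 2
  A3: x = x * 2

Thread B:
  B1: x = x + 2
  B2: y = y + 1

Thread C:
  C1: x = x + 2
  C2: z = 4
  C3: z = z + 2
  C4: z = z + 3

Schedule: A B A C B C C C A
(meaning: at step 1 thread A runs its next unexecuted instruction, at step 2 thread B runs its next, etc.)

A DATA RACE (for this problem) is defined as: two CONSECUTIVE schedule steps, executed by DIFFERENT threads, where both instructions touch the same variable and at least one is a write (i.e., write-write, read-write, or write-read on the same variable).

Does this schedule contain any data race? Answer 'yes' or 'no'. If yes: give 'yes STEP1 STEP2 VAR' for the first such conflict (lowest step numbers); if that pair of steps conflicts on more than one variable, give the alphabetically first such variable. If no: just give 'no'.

Answer: no

Derivation:
Steps 1,2: A(r=z,w=z) vs B(r=x,w=x). No conflict.
Steps 2,3: B(r=x,w=x) vs A(r=y,w=y). No conflict.
Steps 3,4: A(r=y,w=y) vs C(r=x,w=x). No conflict.
Steps 4,5: C(r=x,w=x) vs B(r=y,w=y). No conflict.
Steps 5,6: B(r=y,w=y) vs C(r=-,w=z). No conflict.
Steps 6,7: same thread (C). No race.
Steps 7,8: same thread (C). No race.
Steps 8,9: C(r=z,w=z) vs A(r=x,w=x). No conflict.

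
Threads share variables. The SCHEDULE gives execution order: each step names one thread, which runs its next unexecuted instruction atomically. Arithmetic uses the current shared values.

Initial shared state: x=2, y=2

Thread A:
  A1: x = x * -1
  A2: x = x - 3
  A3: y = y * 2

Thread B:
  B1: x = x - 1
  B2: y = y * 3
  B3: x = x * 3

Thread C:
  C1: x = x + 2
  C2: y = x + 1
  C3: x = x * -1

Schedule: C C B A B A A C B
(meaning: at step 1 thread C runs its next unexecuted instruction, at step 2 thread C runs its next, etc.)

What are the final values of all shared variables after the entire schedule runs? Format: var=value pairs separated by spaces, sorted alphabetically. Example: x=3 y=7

Step 1: thread C executes C1 (x = x + 2). Shared: x=4 y=2. PCs: A@0 B@0 C@1
Step 2: thread C executes C2 (y = x + 1). Shared: x=4 y=5. PCs: A@0 B@0 C@2
Step 3: thread B executes B1 (x = x - 1). Shared: x=3 y=5. PCs: A@0 B@1 C@2
Step 4: thread A executes A1 (x = x * -1). Shared: x=-3 y=5. PCs: A@1 B@1 C@2
Step 5: thread B executes B2 (y = y * 3). Shared: x=-3 y=15. PCs: A@1 B@2 C@2
Step 6: thread A executes A2 (x = x - 3). Shared: x=-6 y=15. PCs: A@2 B@2 C@2
Step 7: thread A executes A3 (y = y * 2). Shared: x=-6 y=30. PCs: A@3 B@2 C@2
Step 8: thread C executes C3 (x = x * -1). Shared: x=6 y=30. PCs: A@3 B@2 C@3
Step 9: thread B executes B3 (x = x * 3). Shared: x=18 y=30. PCs: A@3 B@3 C@3

Answer: x=18 y=30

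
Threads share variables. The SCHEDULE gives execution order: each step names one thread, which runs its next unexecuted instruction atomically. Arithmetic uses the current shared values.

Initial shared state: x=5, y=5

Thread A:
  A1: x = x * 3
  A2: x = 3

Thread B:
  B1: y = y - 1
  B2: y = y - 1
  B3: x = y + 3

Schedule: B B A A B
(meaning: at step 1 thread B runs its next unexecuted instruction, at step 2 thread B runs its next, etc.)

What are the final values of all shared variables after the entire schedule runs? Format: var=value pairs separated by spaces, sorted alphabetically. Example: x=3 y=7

Answer: x=6 y=3

Derivation:
Step 1: thread B executes B1 (y = y - 1). Shared: x=5 y=4. PCs: A@0 B@1
Step 2: thread B executes B2 (y = y - 1). Shared: x=5 y=3. PCs: A@0 B@2
Step 3: thread A executes A1 (x = x * 3). Shared: x=15 y=3. PCs: A@1 B@2
Step 4: thread A executes A2 (x = 3). Shared: x=3 y=3. PCs: A@2 B@2
Step 5: thread B executes B3 (x = y + 3). Shared: x=6 y=3. PCs: A@2 B@3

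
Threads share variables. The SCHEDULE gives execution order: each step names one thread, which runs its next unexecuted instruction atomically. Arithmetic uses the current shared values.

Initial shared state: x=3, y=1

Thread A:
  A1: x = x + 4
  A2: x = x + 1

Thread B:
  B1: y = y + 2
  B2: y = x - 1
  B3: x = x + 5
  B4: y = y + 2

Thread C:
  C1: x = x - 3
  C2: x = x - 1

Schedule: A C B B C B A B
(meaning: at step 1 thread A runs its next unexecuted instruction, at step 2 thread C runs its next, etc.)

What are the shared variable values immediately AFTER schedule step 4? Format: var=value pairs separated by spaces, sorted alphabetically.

Step 1: thread A executes A1 (x = x + 4). Shared: x=7 y=1. PCs: A@1 B@0 C@0
Step 2: thread C executes C1 (x = x - 3). Shared: x=4 y=1. PCs: A@1 B@0 C@1
Step 3: thread B executes B1 (y = y + 2). Shared: x=4 y=3. PCs: A@1 B@1 C@1
Step 4: thread B executes B2 (y = x - 1). Shared: x=4 y=3. PCs: A@1 B@2 C@1

Answer: x=4 y=3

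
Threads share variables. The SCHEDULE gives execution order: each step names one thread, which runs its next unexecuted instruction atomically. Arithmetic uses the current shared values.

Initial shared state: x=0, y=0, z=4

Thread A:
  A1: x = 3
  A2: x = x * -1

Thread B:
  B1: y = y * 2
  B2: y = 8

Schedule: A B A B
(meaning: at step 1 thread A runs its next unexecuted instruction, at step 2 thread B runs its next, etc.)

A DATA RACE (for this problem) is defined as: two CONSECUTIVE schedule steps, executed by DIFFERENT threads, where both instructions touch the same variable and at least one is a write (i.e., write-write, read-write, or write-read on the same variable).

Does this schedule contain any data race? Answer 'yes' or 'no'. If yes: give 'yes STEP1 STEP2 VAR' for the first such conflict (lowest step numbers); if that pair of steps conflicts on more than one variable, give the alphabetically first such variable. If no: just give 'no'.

Answer: no

Derivation:
Steps 1,2: A(r=-,w=x) vs B(r=y,w=y). No conflict.
Steps 2,3: B(r=y,w=y) vs A(r=x,w=x). No conflict.
Steps 3,4: A(r=x,w=x) vs B(r=-,w=y). No conflict.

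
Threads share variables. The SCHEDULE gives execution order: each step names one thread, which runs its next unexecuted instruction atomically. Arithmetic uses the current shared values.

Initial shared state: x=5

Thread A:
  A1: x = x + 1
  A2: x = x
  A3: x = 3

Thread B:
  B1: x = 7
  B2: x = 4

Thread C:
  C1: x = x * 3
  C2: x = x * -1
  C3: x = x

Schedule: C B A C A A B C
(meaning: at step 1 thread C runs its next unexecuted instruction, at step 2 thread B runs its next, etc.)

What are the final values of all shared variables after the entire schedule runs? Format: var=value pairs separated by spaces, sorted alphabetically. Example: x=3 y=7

Answer: x=4

Derivation:
Step 1: thread C executes C1 (x = x * 3). Shared: x=15. PCs: A@0 B@0 C@1
Step 2: thread B executes B1 (x = 7). Shared: x=7. PCs: A@0 B@1 C@1
Step 3: thread A executes A1 (x = x + 1). Shared: x=8. PCs: A@1 B@1 C@1
Step 4: thread C executes C2 (x = x * -1). Shared: x=-8. PCs: A@1 B@1 C@2
Step 5: thread A executes A2 (x = x). Shared: x=-8. PCs: A@2 B@1 C@2
Step 6: thread A executes A3 (x = 3). Shared: x=3. PCs: A@3 B@1 C@2
Step 7: thread B executes B2 (x = 4). Shared: x=4. PCs: A@3 B@2 C@2
Step 8: thread C executes C3 (x = x). Shared: x=4. PCs: A@3 B@2 C@3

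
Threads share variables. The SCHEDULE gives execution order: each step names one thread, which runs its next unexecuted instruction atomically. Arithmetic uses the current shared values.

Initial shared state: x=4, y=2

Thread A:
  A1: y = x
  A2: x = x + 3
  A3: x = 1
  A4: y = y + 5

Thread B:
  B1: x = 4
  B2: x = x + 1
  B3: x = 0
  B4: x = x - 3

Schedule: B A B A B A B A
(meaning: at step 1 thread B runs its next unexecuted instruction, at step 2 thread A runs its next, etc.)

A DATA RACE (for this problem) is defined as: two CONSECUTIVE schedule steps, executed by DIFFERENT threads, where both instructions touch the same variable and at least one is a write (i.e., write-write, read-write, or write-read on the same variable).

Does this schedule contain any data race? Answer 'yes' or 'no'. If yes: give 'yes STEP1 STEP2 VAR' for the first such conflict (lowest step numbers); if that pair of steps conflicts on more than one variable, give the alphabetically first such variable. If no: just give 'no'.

Steps 1,2: B(x = 4) vs A(y = x). RACE on x (W-R).
Steps 2,3: A(y = x) vs B(x = x + 1). RACE on x (R-W).
Steps 3,4: B(x = x + 1) vs A(x = x + 3). RACE on x (W-W).
Steps 4,5: A(x = x + 3) vs B(x = 0). RACE on x (W-W).
Steps 5,6: B(x = 0) vs A(x = 1). RACE on x (W-W).
Steps 6,7: A(x = 1) vs B(x = x - 3). RACE on x (W-W).
Steps 7,8: B(r=x,w=x) vs A(r=y,w=y). No conflict.
First conflict at steps 1,2.

Answer: yes 1 2 x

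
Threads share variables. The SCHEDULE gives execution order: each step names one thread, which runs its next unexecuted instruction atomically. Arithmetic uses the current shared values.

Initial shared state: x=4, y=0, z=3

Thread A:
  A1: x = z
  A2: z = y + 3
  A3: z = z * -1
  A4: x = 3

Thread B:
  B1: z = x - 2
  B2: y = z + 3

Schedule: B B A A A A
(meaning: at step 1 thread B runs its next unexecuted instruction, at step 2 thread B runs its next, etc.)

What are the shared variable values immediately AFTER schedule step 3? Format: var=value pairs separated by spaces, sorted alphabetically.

Answer: x=2 y=5 z=2

Derivation:
Step 1: thread B executes B1 (z = x - 2). Shared: x=4 y=0 z=2. PCs: A@0 B@1
Step 2: thread B executes B2 (y = z + 3). Shared: x=4 y=5 z=2. PCs: A@0 B@2
Step 3: thread A executes A1 (x = z). Shared: x=2 y=5 z=2. PCs: A@1 B@2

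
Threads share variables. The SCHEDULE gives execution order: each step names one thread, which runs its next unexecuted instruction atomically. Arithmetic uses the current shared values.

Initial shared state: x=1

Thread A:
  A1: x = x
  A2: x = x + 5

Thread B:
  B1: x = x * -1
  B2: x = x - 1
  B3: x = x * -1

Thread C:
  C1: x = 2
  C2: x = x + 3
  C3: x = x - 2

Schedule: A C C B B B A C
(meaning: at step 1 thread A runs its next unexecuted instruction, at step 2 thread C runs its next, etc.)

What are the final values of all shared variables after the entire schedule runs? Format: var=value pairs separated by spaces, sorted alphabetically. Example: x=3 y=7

Step 1: thread A executes A1 (x = x). Shared: x=1. PCs: A@1 B@0 C@0
Step 2: thread C executes C1 (x = 2). Shared: x=2. PCs: A@1 B@0 C@1
Step 3: thread C executes C2 (x = x + 3). Shared: x=5. PCs: A@1 B@0 C@2
Step 4: thread B executes B1 (x = x * -1). Shared: x=-5. PCs: A@1 B@1 C@2
Step 5: thread B executes B2 (x = x - 1). Shared: x=-6. PCs: A@1 B@2 C@2
Step 6: thread B executes B3 (x = x * -1). Shared: x=6. PCs: A@1 B@3 C@2
Step 7: thread A executes A2 (x = x + 5). Shared: x=11. PCs: A@2 B@3 C@2
Step 8: thread C executes C3 (x = x - 2). Shared: x=9. PCs: A@2 B@3 C@3

Answer: x=9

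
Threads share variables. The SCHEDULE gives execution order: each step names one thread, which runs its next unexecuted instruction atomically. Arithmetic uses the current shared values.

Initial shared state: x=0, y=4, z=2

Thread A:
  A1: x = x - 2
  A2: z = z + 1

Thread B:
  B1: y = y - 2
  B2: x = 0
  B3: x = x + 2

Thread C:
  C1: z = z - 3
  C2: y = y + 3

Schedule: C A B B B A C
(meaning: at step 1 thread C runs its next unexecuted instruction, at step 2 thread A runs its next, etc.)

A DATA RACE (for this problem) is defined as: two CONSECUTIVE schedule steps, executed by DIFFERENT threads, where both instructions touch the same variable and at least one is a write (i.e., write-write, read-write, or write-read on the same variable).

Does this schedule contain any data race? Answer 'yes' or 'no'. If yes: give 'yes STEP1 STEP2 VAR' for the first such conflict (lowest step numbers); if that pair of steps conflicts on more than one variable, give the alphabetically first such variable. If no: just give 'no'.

Answer: no

Derivation:
Steps 1,2: C(r=z,w=z) vs A(r=x,w=x). No conflict.
Steps 2,3: A(r=x,w=x) vs B(r=y,w=y). No conflict.
Steps 3,4: same thread (B). No race.
Steps 4,5: same thread (B). No race.
Steps 5,6: B(r=x,w=x) vs A(r=z,w=z). No conflict.
Steps 6,7: A(r=z,w=z) vs C(r=y,w=y). No conflict.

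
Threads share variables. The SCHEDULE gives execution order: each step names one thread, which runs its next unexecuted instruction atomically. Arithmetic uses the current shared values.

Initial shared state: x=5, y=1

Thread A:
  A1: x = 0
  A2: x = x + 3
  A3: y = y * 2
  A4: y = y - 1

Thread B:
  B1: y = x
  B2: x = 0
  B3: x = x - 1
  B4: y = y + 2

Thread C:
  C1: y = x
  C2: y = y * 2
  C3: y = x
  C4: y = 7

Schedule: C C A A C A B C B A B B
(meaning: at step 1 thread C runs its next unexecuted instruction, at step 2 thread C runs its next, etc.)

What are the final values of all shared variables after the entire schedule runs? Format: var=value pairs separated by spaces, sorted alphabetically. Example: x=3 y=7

Answer: x=-1 y=8

Derivation:
Step 1: thread C executes C1 (y = x). Shared: x=5 y=5. PCs: A@0 B@0 C@1
Step 2: thread C executes C2 (y = y * 2). Shared: x=5 y=10. PCs: A@0 B@0 C@2
Step 3: thread A executes A1 (x = 0). Shared: x=0 y=10. PCs: A@1 B@0 C@2
Step 4: thread A executes A2 (x = x + 3). Shared: x=3 y=10. PCs: A@2 B@0 C@2
Step 5: thread C executes C3 (y = x). Shared: x=3 y=3. PCs: A@2 B@0 C@3
Step 6: thread A executes A3 (y = y * 2). Shared: x=3 y=6. PCs: A@3 B@0 C@3
Step 7: thread B executes B1 (y = x). Shared: x=3 y=3. PCs: A@3 B@1 C@3
Step 8: thread C executes C4 (y = 7). Shared: x=3 y=7. PCs: A@3 B@1 C@4
Step 9: thread B executes B2 (x = 0). Shared: x=0 y=7. PCs: A@3 B@2 C@4
Step 10: thread A executes A4 (y = y - 1). Shared: x=0 y=6. PCs: A@4 B@2 C@4
Step 11: thread B executes B3 (x = x - 1). Shared: x=-1 y=6. PCs: A@4 B@3 C@4
Step 12: thread B executes B4 (y = y + 2). Shared: x=-1 y=8. PCs: A@4 B@4 C@4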